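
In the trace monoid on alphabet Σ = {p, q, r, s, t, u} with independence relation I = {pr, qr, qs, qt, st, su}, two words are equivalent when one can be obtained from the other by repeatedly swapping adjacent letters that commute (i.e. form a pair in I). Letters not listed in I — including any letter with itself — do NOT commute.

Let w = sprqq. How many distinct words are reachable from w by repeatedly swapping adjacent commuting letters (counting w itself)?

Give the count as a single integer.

4

drop 0:s onto floor
drop 1:p onto {0:s}
drop 2:r onto {0:s}
drop 3:q onto {1:p}
drop 4:q onto {3:q}
ground layer = {0:s}
drop-orders for the pieces not yet dropped (sum over which currently-grounded one goes next):
  1 to go: {2} 1  {4} 1
  2 to go: {2,4} 2  {3,4} 1
  3 to go: {1,3,4} 1  {2,3,4} 3
  if 0:s drops first: 4 orders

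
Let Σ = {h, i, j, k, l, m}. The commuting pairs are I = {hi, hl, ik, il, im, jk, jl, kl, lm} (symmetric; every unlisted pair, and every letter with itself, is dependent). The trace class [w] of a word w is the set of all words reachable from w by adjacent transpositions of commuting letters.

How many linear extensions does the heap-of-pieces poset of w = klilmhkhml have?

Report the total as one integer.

840

drop 0:k onto floor
drop 1:l onto floor
drop 2:i onto floor
drop 3:l onto {1:l}
drop 4:m onto {0:k}
drop 5:h onto {4:m}
drop 6:k onto {5:h}
drop 7:h onto {6:k}
drop 8:m onto {7:h}
drop 9:l onto {3:l}
ground layer = {0:k, 1:l, 2:i}
drop-orders for the pieces not yet dropped (sum over which currently-grounded one goes next):
  1 to go: {2} 1  {8} 1  {9} 1
  2 to go: {2,8} 2  {2,9} 2  {3,9} 1  {7,8} 1  {8,9} 2
  3 to go: {1,3,9} 1  {2,3,9} 3  {2,7,8} 3  {2,8,9} 6  {3,8,9} 3  {6,7,8} 1  {7,8,9} 3
  4 to go: {1,2,3,9} 4  {1,3,8,9} 4  {2,3,8,9} 12  {2,6,7,8} 4  {2,7,8,9} 12  {3,7,8,9} 6  {5,6,7,8} 1  {6,7,8,9} 4
  5 to go: {1,2,3,8,9} 20  {1,3,7,8,9} 10  {2,3,7,8,9} 30  {2,5,6,7,8} 5  {2,6,7,8,9} 20  {3,6,7,8,9} 10  {4,5,6,7,8} 1  {5,6,7,8,9} 5
  6 to go: {0,4,5,6,7,8} 1  {1,2,3,7,8,9} 60  {1,3,6,7,8,9} 20  {2,3,6,7,8,9} 60  {2,4,5,6,7,8} 6  {2,5,6,7,8,9} 30  {3,5,6,7,8,9} 15  {4,5,6,7,8,9} 6
  7 to go: {0,2,4,5,6,7,8} 7  {0,4,5,6,7,8,9} 7  {1,2,3,6,7,8,9} 140  {1,3,5,6,7,8,9} 35  {2,3,5,6,7,8,9} 105  {2,4,5,6,7,8,9} 42  {3,4,5,6,7,8,9} 21
  8 to go: {0,2,4,5,6,7,8,9} 56  {0,3,4,5,6,7,8,9} 28  {1,2,3,5,6,7,8,9} 280  {1,3,4,5,6,7,8,9} 56  {2,3,4,5,6,7,8,9} 168
  if 0:k drops first: 504 orders
  if 1:l drops first: 252 orders
  if 2:i drops first: 84 orders
heap linearizations: 840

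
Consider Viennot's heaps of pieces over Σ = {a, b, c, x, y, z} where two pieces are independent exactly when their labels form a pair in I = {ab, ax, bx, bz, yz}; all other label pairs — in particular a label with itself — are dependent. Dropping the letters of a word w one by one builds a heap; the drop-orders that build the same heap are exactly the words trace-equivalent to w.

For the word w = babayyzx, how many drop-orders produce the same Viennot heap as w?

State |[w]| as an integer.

22

0(b) covers ∅
1(a) covers ∅
2(b) covers 0:b
3(a) covers 1:a
4(y) covers 2:b, 3:a
5(y) covers 4:y
6(z) covers 3:a
7(x) covers 5:y, 6:z
floor of heap: 0:b, 1:a
completions by unplaced set U, small U first (add the entries for U minus each lowest piece of U):
  |U|=1: {7}:1
  |U|=2: {5,7}:1  {6,7}:1
  |U|=3: {4,5,7}:1  {5,6,7}:2
  |U|=4: {2,4,5,7}:1  {4,5,6,7}:3
  |U|=5: {0,2,4,5,7}:1  {2,4,5,6,7}:4  {3,4,5,6,7}:3
  |U|=6: {0,2,4,5,6,7}:5  {1,3,4,5,6,7}:3  {2,3,4,5,6,7}:7
  start at 0(b): 10
  start at 1(a): 12
sum over floor = 22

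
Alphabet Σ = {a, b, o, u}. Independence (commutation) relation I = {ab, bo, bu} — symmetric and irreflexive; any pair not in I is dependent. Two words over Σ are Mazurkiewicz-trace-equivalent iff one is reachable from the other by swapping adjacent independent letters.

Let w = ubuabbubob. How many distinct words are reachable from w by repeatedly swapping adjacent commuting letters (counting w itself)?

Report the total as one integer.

252

piece 0:u — minimal
piece 1:b — minimal
piece 2:u rests on {0:u}
piece 3:a rests on {2:u}
piece 4:b rests on {1:b}
piece 5:b rests on {4:b}
piece 6:u rests on {3:a}
piece 7:b rests on {5:b}
piece 8:o rests on {6:u}
piece 9:b rests on {7:b}
minimal pieces: {0:u, 1:b}
ways to finish when only these pieces remain (= sum over removing one remaining piece with nothing left below it):
  1 left: {8}→1  {9}→1
  2 left: {6,8}→1  {7,9}→1  {8,9}→2
  3 left: {3,6,8}→1  {5,7,9}→1  {6,8,9}→3  {7,8,9}→3
  4 left: {2,3,6,8}→1  {3,6,8,9}→4  {4,5,7,9}→1  {5,7,8,9}→4  {6,7,8,9}→6
  5 left: {0,2,3,6,8}→1  {1,4,5,7,9}→1  {2,3,6,8,9}→5  {3,6,7,8,9}→10  {4,5,7,8,9}→5  {5,6,7,8,9}→10
  6 left: {0,2,3,6,8,9}→6  {1,4,5,7,8,9}→6  {2,3,6,7,8,9}→15  {3,5,6,7,8,9}→20  {4,5,6,7,8,9}→15
  7 left: {0,2,3,6,7,8,9}→21  {1,4,5,6,7,8,9}→21  {2,3,5,6,7,8,9}→35  {3,4,5,6,7,8,9}→35
  8 left: {0,2,3,5,6,7,8,9}→56  {1,3,4,5,6,7,8,9}→56  {2,3,4,5,6,7,8,9}→70
  placing 0:u first → 126 extensions
  placing 1:b first → 126 extensions
total linear extensions = 252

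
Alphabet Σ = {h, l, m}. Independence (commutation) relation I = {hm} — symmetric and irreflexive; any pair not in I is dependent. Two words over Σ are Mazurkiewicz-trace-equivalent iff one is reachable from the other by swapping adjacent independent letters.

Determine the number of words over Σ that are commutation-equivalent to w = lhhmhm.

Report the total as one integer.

#0=l has no predecessor
#1=h depends on [0:l]
#2=h depends on [1:h]
#3=m depends on [0:l]
#4=h depends on [2:h]
#5=m depends on [3:m]
sources: [0:l]
N(rest) = Σ N(rest − s) over sources s of rest; N(one piece) = 1:
  size 1 → [4]=1  [5]=1
  size 2 → [2,4]=1  [3,5]=1  [4,5]=2
  size 3 → [1,2,4]=1  [2,4,5]=3  [3,4,5]=3
  size 4 → [1,2,4,5]=4  [2,3,4,5]=6
  first=0(l) contributes 10

10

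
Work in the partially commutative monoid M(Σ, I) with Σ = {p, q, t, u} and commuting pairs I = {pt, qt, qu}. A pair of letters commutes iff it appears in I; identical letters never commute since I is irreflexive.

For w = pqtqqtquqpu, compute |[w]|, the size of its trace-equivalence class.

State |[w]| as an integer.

83

piece 0:p — minimal
piece 1:q rests on {0:p}
piece 2:t — minimal
piece 3:q rests on {1:q}
piece 4:q rests on {3:q}
piece 5:t rests on {2:t}
piece 6:q rests on {4:q}
piece 7:u rests on {0:p, 5:t}
piece 8:q rests on {6:q}
piece 9:p rests on {7:u, 8:q}
piece 10:u rests on {9:p}
minimal pieces: {0:p, 2:t}
ways to finish when only these pieces remain (= sum over removing one remaining piece with nothing left below it):
  1 left: {10}→1
  2 left: {9,10}→1
  3 left: {7,9,10}→1  {8,9,10}→1
  4 left: {5,7,9,10}→1  {6,8,9,10}→1  {7,8,9,10}→2
  5 left: {2,5,7,9,10}→1  {4,6,8,9,10}→1  {5,7,8,9,10}→3  {6,7,8,9,10}→3
  6 left: {2,5,7,8,9,10}→4  {3,4,6,8,9,10}→1  {4,6,7,8,9,10}→4  {5,6,7,8,9,10}→6
  7 left: {1,3,4,6,8,9,10}→1  {2,5,6,7,8,9,10}→10  {3,4,6,7,8,9,10}→5  {4,5,6,7,8,9,10}→10
  8 left: {1,3,4,6,7,8,9,10}→6  {2,4,5,6,7,8,9,10}→20  {3,4,5,6,7,8,9,10}→15
  9 left: {0,1,3,4,6,7,8,9,10}→6  {1,3,4,5,6,7,8,9,10}→21  {2,3,4,5,6,7,8,9,10}→35
  placing 0:p first → 56 extensions
  placing 2:t first → 27 extensions
total linear extensions = 83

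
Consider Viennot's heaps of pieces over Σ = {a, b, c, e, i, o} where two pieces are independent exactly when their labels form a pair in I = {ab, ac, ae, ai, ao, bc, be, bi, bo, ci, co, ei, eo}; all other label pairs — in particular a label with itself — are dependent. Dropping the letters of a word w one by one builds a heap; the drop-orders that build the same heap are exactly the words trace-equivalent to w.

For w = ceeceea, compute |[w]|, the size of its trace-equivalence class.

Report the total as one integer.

piece 0:c — minimal
piece 1:e rests on {0:c}
piece 2:e rests on {1:e}
piece 3:c rests on {2:e}
piece 4:e rests on {3:c}
piece 5:e rests on {4:e}
piece 6:a — minimal
minimal pieces: {0:c, 6:a}
ways to finish when only these pieces remain (= sum over removing one remaining piece with nothing left below it):
  1 left: {5}→1  {6}→1
  2 left: {4,5}→1  {5,6}→2
  3 left: {3,4,5}→1  {4,5,6}→3
  4 left: {2,3,4,5}→1  {3,4,5,6}→4
  5 left: {1,2,3,4,5}→1  {2,3,4,5,6}→5
  placing 0:c first → 6 extensions
  placing 6:a first → 1 extensions
total linear extensions = 7

7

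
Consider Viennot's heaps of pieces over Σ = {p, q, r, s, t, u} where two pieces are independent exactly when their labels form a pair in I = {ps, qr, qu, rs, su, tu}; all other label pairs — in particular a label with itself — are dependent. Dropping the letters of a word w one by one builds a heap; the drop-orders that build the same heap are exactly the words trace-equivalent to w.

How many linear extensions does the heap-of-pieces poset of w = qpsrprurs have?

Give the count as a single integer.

28

0(q) covers ∅
1(p) covers 0:q
2(s) covers 0:q
3(r) covers 1:p
4(p) covers 3:r
5(r) covers 4:p
6(u) covers 5:r
7(r) covers 6:u
8(s) covers 2:s
floor of heap: 0:q
completions by unplaced set U, small U first (add the entries for U minus each lowest piece of U):
  |U|=1: {7}:1  {8}:1
  |U|=2: {2,8}:1  {6,7}:1  {7,8}:2
  |U|=3: {2,7,8}:3  {5,6,7}:1  {6,7,8}:3
  |U|=4: {2,6,7,8}:6  {4,5,6,7}:1  {5,6,7,8}:4
  |U|=5: {2,5,6,7,8}:10  {3,4,5,6,7}:1  {4,5,6,7,8}:5
  |U|=6: {1,3,4,5,6,7}:1  {2,4,5,6,7,8}:15  {3,4,5,6,7,8}:6
  |U|=7: {1,3,4,5,6,7,8}:7  {2,3,4,5,6,7,8}:21
  start at 0(q): 28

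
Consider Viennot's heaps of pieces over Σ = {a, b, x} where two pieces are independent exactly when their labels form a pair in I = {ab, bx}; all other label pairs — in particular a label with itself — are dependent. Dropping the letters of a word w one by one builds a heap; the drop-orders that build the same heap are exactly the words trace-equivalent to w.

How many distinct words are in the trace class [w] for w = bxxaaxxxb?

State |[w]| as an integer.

0(b) covers ∅
1(x) covers ∅
2(x) covers 1:x
3(a) covers 2:x
4(a) covers 3:a
5(x) covers 4:a
6(x) covers 5:x
7(x) covers 6:x
8(b) covers 0:b
floor of heap: 0:b, 1:x
completions by unplaced set U, small U first (add the entries for U minus each lowest piece of U):
  |U|=1: {7}:1  {8}:1
  |U|=2: {0,8}:1  {6,7}:1  {7,8}:2
  |U|=3: {0,7,8}:3  {5,6,7}:1  {6,7,8}:3
  |U|=4: {0,6,7,8}:6  {4,5,6,7}:1  {5,6,7,8}:4
  |U|=5: {0,5,6,7,8}:10  {3,4,5,6,7}:1  {4,5,6,7,8}:5
  |U|=6: {0,4,5,6,7,8}:15  {2,3,4,5,6,7}:1  {3,4,5,6,7,8}:6
  |U|=7: {0,3,4,5,6,7,8}:21  {1,2,3,4,5,6,7}:1  {2,3,4,5,6,7,8}:7
  start at 0(b): 8
  start at 1(x): 28
sum over floor = 36

36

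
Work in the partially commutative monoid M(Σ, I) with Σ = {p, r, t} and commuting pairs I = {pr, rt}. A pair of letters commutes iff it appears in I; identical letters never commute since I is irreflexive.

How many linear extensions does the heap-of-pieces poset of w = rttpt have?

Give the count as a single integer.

drop 0:r onto floor
drop 1:t onto floor
drop 2:t onto {1:t}
drop 3:p onto {2:t}
drop 4:t onto {3:p}
ground layer = {0:r, 1:t}
drop-orders for the pieces not yet dropped (sum over which currently-grounded one goes next):
  1 to go: {0} 1  {4} 1
  2 to go: {0,4} 2  {3,4} 1
  3 to go: {0,3,4} 3  {2,3,4} 1
  if 0:r drops first: 1 orders
  if 1:t drops first: 4 orders
heap linearizations: 5

5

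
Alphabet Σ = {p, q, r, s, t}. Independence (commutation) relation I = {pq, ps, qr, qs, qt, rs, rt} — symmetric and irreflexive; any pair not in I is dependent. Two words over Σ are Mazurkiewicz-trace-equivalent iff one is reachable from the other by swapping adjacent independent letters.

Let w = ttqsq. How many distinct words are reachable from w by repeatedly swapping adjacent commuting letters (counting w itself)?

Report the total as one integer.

10

piece 0:t — minimal
piece 1:t rests on {0:t}
piece 2:q — minimal
piece 3:s rests on {1:t}
piece 4:q rests on {2:q}
minimal pieces: {0:t, 2:q}
ways to finish when only these pieces remain (= sum over removing one remaining piece with nothing left below it):
  1 left: {3}→1  {4}→1
  2 left: {1,3}→1  {2,4}→1  {3,4}→2
  3 left: {0,1,3}→1  {1,3,4}→3  {2,3,4}→3
  placing 0:t first → 6 extensions
  placing 2:q first → 4 extensions
total linear extensions = 10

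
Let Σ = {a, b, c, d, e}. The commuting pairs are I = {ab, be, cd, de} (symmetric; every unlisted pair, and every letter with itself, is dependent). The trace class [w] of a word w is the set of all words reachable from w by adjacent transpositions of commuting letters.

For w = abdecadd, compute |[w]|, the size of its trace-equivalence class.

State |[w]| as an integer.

8

drop 0:a onto floor
drop 1:b onto floor
drop 2:d onto {0:a, 1:b}
drop 3:e onto {0:a}
drop 4:c onto {1:b, 3:e}
drop 5:a onto {2:d, 4:c}
drop 6:d onto {5:a}
drop 7:d onto {6:d}
ground layer = {0:a, 1:b}
drop-orders for the pieces not yet dropped (sum over which currently-grounded one goes next):
  1 to go: {7} 1
  2 to go: {6,7} 1
  3 to go: {5,6,7} 1
  4 to go: {2,5,6,7} 1  {4,5,6,7} 1
  5 to go: {2,4,5,6,7} 2  {3,4,5,6,7} 1
  6 to go: {1,2,4,5,6,7} 2  {2,3,4,5,6,7} 3
  if 0:a drops first: 5 orders
  if 1:b drops first: 3 orders
heap linearizations: 8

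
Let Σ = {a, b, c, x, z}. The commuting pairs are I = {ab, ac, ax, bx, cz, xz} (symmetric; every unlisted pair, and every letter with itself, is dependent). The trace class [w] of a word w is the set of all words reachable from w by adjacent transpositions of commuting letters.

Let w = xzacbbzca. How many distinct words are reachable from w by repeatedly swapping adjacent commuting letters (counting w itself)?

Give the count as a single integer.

39

#0=x has no predecessor
#1=z has no predecessor
#2=a depends on [1:z]
#3=c depends on [0:x]
#4=b depends on [1:z, 3:c]
#5=b depends on [4:b]
#6=z depends on [2:a, 5:b]
#7=c depends on [5:b]
#8=a depends on [6:z]
sources: [0:x, 1:z]
N(rest) = Σ N(rest − s) over sources s of rest; N(one piece) = 1:
  size 1 → [7]=1  [8]=1
  size 2 → [6,8]=1  [7,8]=2
  size 3 → [2,6,8]=1  [6,7,8]=3
  size 4 → [2,6,7,8]=4  [5,6,7,8]=3
  size 5 → [2,5,6,7,8]=7  [4,5,6,7,8]=3
  size 6 → [2,4,5,6,7,8]=10  [3,4,5,6,7,8]=3
  size 7 → [0,3,4,5,6,7,8]=3  [1,2,4,5,6,7,8]=10  [2,3,4,5,6,7,8]=13
  first=0(x) contributes 23
  first=1(z) contributes 16
|[w]| = 39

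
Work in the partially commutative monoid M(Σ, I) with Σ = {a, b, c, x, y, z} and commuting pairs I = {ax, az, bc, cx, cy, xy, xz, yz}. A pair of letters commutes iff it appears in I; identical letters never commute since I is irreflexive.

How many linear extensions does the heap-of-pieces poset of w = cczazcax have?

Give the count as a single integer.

#0=c has no predecessor
#1=c depends on [0:c]
#2=z depends on [1:c]
#3=a depends on [1:c]
#4=z depends on [2:z]
#5=c depends on [3:a, 4:z]
#6=a depends on [5:c]
#7=x has no predecessor
sources: [0:c, 7:x]
N(rest) = Σ N(rest − s) over sources s of rest; N(one piece) = 1:
  size 1 → [6]=1  [7]=1
  size 2 → [5,6]=1  [6,7]=2
  size 3 → [3,5,6]=1  [4,5,6]=1  [5,6,7]=3
  size 4 → [2,4,5,6]=1  [3,4,5,6]=2  [3,5,6,7]=4  [4,5,6,7]=4
  size 5 → [2,3,4,5,6]=3  [2,4,5,6,7]=5  [3,4,5,6,7]=10
  size 6 → [1,2,3,4,5,6]=3  [2,3,4,5,6,7]=18
  first=0(c) contributes 21
  first=7(x) contributes 3
|[w]| = 24

24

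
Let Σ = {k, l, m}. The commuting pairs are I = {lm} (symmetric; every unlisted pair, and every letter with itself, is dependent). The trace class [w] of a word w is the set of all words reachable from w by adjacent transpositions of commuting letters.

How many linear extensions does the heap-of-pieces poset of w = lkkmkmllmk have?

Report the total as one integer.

piece 0:l — minimal
piece 1:k rests on {0:l}
piece 2:k rests on {1:k}
piece 3:m rests on {2:k}
piece 4:k rests on {3:m}
piece 5:m rests on {4:k}
piece 6:l rests on {4:k}
piece 7:l rests on {6:l}
piece 8:m rests on {5:m}
piece 9:k rests on {7:l, 8:m}
minimal pieces: {0:l}
ways to finish when only these pieces remain (= sum over removing one remaining piece with nothing left below it):
  1 left: {9}→1
  2 left: {7,9}→1  {8,9}→1
  3 left: {5,8,9}→1  {6,7,9}→1  {7,8,9}→2
  4 left: {5,7,8,9}→3  {6,7,8,9}→3
  5 left: {5,6,7,8,9}→6
  6 left: {4,5,6,7,8,9}→6
  7 left: {3,4,5,6,7,8,9}→6
  8 left: {2,3,4,5,6,7,8,9}→6
  placing 0:l first → 6 extensions

6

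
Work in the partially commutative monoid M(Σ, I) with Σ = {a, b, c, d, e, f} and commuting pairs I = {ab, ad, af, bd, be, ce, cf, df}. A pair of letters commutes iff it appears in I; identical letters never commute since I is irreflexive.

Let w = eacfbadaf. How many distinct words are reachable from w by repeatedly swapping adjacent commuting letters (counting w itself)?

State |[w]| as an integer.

#0=e has no predecessor
#1=a depends on [0:e]
#2=c depends on [1:a]
#3=f depends on [0:e]
#4=b depends on [2:c, 3:f]
#5=a depends on [2:c]
#6=d depends on [2:c]
#7=a depends on [5:a]
#8=f depends on [4:b]
sources: [0:e]
N(rest) = Σ N(rest − s) over sources s of rest; N(one piece) = 1:
  size 1 → [6]=1  [7]=1  [8]=1
  size 2 → [4,8]=1  [5,7]=1  [6,7]=2  [6,8]=2  [7,8]=2
  size 3 → [3,4,8]=1  [4,6,8]=3  [4,7,8]=3  [5,6,7]=3  [5,7,8]=3  [6,7,8]=6
  size 4 → [3,4,6,8]=4  [3,4,7,8]=4  [4,5,7,8]=6  [4,6,7,8]=12  [5,6,7,8]=12
  size 5 → [3,4,5,7,8]=10  [3,4,6,7,8]=20  [4,5,6,7,8]=30
  size 6 → [2,4,5,6,7,8]=30  [3,4,5,6,7,8]=60
  size 7 → [1,2,4,5,6,7,8]=30  [2,3,4,5,6,7,8]=90
  first=0(e) contributes 120

120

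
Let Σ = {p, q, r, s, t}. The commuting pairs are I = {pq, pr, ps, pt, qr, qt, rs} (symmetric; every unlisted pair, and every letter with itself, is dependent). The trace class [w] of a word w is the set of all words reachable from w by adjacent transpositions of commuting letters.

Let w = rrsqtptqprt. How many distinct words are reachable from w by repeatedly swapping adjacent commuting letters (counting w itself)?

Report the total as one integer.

drop 0:r onto floor
drop 1:r onto {0:r}
drop 2:s onto floor
drop 3:q onto {2:s}
drop 4:t onto {1:r, 2:s}
drop 5:p onto floor
drop 6:t onto {4:t}
drop 7:q onto {3:q}
drop 8:p onto {5:p}
drop 9:r onto {6:t}
drop 10:t onto {9:r}
ground layer = {0:r, 2:s, 5:p}
drop-orders for the pieces not yet dropped (sum over which currently-grounded one goes next):
  1 to go: {7} 1  {8} 1  {10} 1
  2 to go: {3,7} 1  {5,8} 1  {7,8} 2  {7,10} 2  {8,10} 2  {9,10} 1
  3 to go: {3,7,8} 3  {3,7,10} 3  {5,7,8} 3  {5,8,10} 3  {6,9,10} 1  {7,8,10} 6  {7,9,10} 3  {8,9,10} 3
  4 to go: {3,5,7,8} 6  {3,7,8,10} 12  {3,7,9,10} 6  {4,6,9,10} 1  {5,7,8,10} 12  {5,8,9,10} 6  {6,7,9,10} 4  {6,8,9,10} 4  {7,8,9,10} 12
  5 to go: {1,4,6,9,10} 1  {3,5,7,8,10} 30  {3,6,7,9,10} 10  {3,7,8,9,10} 30  {4,6,7,9,10} 5  {4,6,8,9,10} 5  {5,6,8,9,10} 10  {5,7,8,9,10} 30  {6,7,8,9,10} 20
  6 to go: {0,1,4,6,9,10} 1  {1,4,6,7,9,10} 6  {1,4,6,8,9,10} 6  {3,4,6,7,9,10} 15  {3,5,7,8,9,10} 90  {3,6,7,8,9,10} 60  {4,5,6,8,9,10} 15  {4,6,7,8,9,10} 30  {5,6,7,8,9,10} 60
  7 to go: {0,1,4,6,7,9,10} 7  {0,1,4,6,8,9,10} 7  {1,3,4,6,7,9,10} 21  {1,4,5,6,8,9,10} 21  {1,4,6,7,8,9,10} 42  {2,3,4,6,7,9,10} 15  {3,4,6,7,8,9,10} 105  {3,5,6,7,8,9,10} 210  {4,5,6,7,8,9,10} 105
  8 to go: {0,1,3,4,6,7,9,10} 28  {0,1,4,5,6,8,9,10} 28  {0,1,4,6,7,8,9,10} 56  {1,2,3,4,6,7,9,10} 36  {1,3,4,6,7,8,9,10} 168  {1,4,5,6,7,8,9,10} 168  {2,3,4,6,7,8,9,10} 120  {3,4,5,6,7,8,9,10} 420
  9 to go: {0,1,2,3,4,6,7,9,10} 64  {0,1,3,4,6,7,8,9,10} 252  {0,1,4,5,6,7,8,9,10} 252  {1,2,3,4,6,7,8,9,10} 324  {1,3,4,5,6,7,8,9,10} 756  {2,3,4,5,6,7,8,9,10} 540
  if 0:r drops first: 1620 orders
  if 2:s drops first: 1260 orders
  if 5:p drops first: 640 orders
heap linearizations: 3520

3520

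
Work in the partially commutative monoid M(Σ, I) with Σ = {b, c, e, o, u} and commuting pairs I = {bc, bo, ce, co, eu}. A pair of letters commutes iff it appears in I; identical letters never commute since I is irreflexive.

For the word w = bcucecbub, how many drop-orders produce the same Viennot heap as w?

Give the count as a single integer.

21

0(b) covers ∅
1(c) covers ∅
2(u) covers 0:b, 1:c
3(c) covers 2:u
4(e) covers 0:b
5(c) covers 3:c
6(b) covers 2:u, 4:e
7(u) covers 5:c, 6:b
8(b) covers 7:u
floor of heap: 0:b, 1:c
completions by unplaced set U, small U first (add the entries for U minus each lowest piece of U):
  |U|=1: {8}:1
  |U|=2: {7,8}:1
  |U|=3: {5,7,8}:1  {6,7,8}:1
  |U|=4: {3,5,7,8}:1  {4,6,7,8}:1  {5,6,7,8}:2
  |U|=5: {3,5,6,7,8}:3  {4,5,6,7,8}:3
  |U|=6: {2,3,5,6,7,8}:3  {3,4,5,6,7,8}:6
  |U|=7: {1,2,3,5,6,7,8}:3  {2,3,4,5,6,7,8}:9
  start at 0(b): 12
  start at 1(c): 9
sum over floor = 21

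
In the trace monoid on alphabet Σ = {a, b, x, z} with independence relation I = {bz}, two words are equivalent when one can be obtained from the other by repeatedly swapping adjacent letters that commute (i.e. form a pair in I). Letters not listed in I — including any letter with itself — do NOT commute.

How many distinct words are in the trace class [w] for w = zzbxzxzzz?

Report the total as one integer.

drop 0:z onto floor
drop 1:z onto {0:z}
drop 2:b onto floor
drop 3:x onto {1:z, 2:b}
drop 4:z onto {3:x}
drop 5:x onto {4:z}
drop 6:z onto {5:x}
drop 7:z onto {6:z}
drop 8:z onto {7:z}
ground layer = {0:z, 2:b}
drop-orders for the pieces not yet dropped (sum over which currently-grounded one goes next):
  1 to go: {8} 1
  2 to go: {7,8} 1
  3 to go: {6,7,8} 1
  4 to go: {5,6,7,8} 1
  5 to go: {4,5,6,7,8} 1
  6 to go: {3,4,5,6,7,8} 1
  7 to go: {1,3,4,5,6,7,8} 1  {2,3,4,5,6,7,8} 1
  if 0:z drops first: 2 orders
  if 2:b drops first: 1 orders
heap linearizations: 3

3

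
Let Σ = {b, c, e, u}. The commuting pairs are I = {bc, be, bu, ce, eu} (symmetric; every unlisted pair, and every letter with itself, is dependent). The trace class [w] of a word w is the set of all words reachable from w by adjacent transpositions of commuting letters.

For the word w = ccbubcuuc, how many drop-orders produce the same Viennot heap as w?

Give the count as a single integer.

0(c) covers ∅
1(c) covers 0:c
2(b) covers ∅
3(u) covers 1:c
4(b) covers 2:b
5(c) covers 3:u
6(u) covers 5:c
7(u) covers 6:u
8(c) covers 7:u
floor of heap: 0:c, 2:b
completions by unplaced set U, small U first (add the entries for U minus each lowest piece of U):
  |U|=1: {4}:1  {8}:1
  |U|=2: {2,4}:1  {4,8}:2  {7,8}:1
  |U|=3: {2,4,8}:3  {4,7,8}:3  {6,7,8}:1
  |U|=4: {2,4,7,8}:6  {4,6,7,8}:4  {5,6,7,8}:1
  |U|=5: {2,4,6,7,8}:10  {3,5,6,7,8}:1  {4,5,6,7,8}:5
  |U|=6: {1,3,5,6,7,8}:1  {2,4,5,6,7,8}:15  {3,4,5,6,7,8}:6
  |U|=7: {0,1,3,5,6,7,8}:1  {1,3,4,5,6,7,8}:7  {2,3,4,5,6,7,8}:21
  start at 0(c): 28
  start at 2(b): 8
sum over floor = 36

36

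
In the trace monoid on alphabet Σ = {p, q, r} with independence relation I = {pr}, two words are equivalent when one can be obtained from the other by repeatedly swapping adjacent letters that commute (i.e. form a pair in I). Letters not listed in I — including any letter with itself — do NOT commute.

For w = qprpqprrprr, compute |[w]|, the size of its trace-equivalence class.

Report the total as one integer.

piece 0:q — minimal
piece 1:p rests on {0:q}
piece 2:r rests on {0:q}
piece 3:p rests on {1:p}
piece 4:q rests on {2:r, 3:p}
piece 5:p rests on {4:q}
piece 6:r rests on {4:q}
piece 7:r rests on {6:r}
piece 8:p rests on {5:p}
piece 9:r rests on {7:r}
piece 10:r rests on {9:r}
minimal pieces: {0:q}
ways to finish when only these pieces remain (= sum over removing one remaining piece with nothing left below it):
  1 left: {8}→1  {10}→1
  2 left: {5,8}→1  {8,10}→2  {9,10}→1
  3 left: {5,8,10}→3  {7,9,10}→1  {8,9,10}→3
  4 left: {5,8,9,10}→6  {6,7,9,10}→1  {7,8,9,10}→4
  5 left: {5,7,8,9,10}→10  {6,7,8,9,10}→5
  6 left: {5,6,7,8,9,10}→15
  7 left: {4,5,6,7,8,9,10}→15
  8 left: {2,4,5,6,7,8,9,10}→15  {3,4,5,6,7,8,9,10}→15
  9 left: {1,3,4,5,6,7,8,9,10}→15  {2,3,4,5,6,7,8,9,10}→30
  placing 0:q first → 45 extensions

45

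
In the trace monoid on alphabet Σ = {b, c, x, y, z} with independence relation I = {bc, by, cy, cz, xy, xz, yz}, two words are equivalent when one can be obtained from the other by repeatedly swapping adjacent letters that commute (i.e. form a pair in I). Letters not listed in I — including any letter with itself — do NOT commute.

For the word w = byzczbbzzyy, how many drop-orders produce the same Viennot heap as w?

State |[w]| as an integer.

0(b) covers ∅
1(y) covers ∅
2(z) covers 0:b
3(c) covers ∅
4(z) covers 2:z
5(b) covers 4:z
6(b) covers 5:b
7(z) covers 6:b
8(z) covers 7:z
9(y) covers 1:y
10(y) covers 9:y
floor of heap: 0:b, 1:y, 3:c
completions by unplaced set U, small U first (add the entries for U minus each lowest piece of U):
  |U|=1: {3}:1  {8}:1  {10}:1
  |U|=2: {3,8}:2  {3,10}:2  {7,8}:1  {8,10}:2  {9,10}:1
  |U|=3: {1,9,10}:1  {3,7,8}:3  {3,8,10}:6  {3,9,10}:3  {6,7,8}:1  {7,8,10}:3  {8,9,10}:3
  |U|=4: {1,3,9,10}:4  {1,8,9,10}:4  {3,6,7,8}:4  {3,7,8,10}:12  {3,8,9,10}:12  {5,6,7,8}:1  {6,7,8,10}:4  {7,8,9,10}:6
  |U|=5: {1,3,8,9,10}:20  {1,7,8,9,10}:10  {3,5,6,7,8}:5  {3,6,7,8,10}:20  {3,7,8,9,10}:30  {4,5,6,7,8}:1  {5,6,7,8,10}:5  {6,7,8,9,10}:10
  |U|=6: {1,3,7,8,9,10}:60  {1,6,7,8,9,10}:20  {2,4,5,6,7,8}:1  {3,4,5,6,7,8}:6  {3,5,6,7,8,10}:30  {3,6,7,8,9,10}:60  {4,5,6,7,8,10}:6  {5,6,7,8,9,10}:15
  |U|=7: {0,2,4,5,6,7,8}:1  {1,3,6,7,8,9,10}:140  {1,5,6,7,8,9,10}:35  {2,3,4,5,6,7,8}:7  {2,4,5,6,7,8,10}:7  {3,4,5,6,7,8,10}:42  {3,5,6,7,8,9,10}:105  {4,5,6,7,8,9,10}:21
  |U|=8: {0,2,3,4,5,6,7,8}:8  {0,2,4,5,6,7,8,10}:8  {1,3,5,6,7,8,9,10}:280  {1,4,5,6,7,8,9,10}:56  {2,3,4,5,6,7,8,10}:56  {2,4,5,6,7,8,9,10}:28  {3,4,5,6,7,8,9,10}:168
  |U|=9: {0,2,3,4,5,6,7,8,10}:72  {0,2,4,5,6,7,8,9,10}:36  {1,2,4,5,6,7,8,9,10}:84  {1,3,4,5,6,7,8,9,10}:504  {2,3,4,5,6,7,8,9,10}:252
  start at 0(b): 840
  start at 1(y): 360
  start at 3(c): 120
sum over floor = 1320

1320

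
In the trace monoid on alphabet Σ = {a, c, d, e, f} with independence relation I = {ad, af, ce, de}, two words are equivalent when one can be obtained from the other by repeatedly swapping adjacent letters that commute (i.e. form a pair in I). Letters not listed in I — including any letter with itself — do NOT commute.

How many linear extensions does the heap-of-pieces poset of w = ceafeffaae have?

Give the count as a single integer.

24

piece 0:c — minimal
piece 1:e — minimal
piece 2:a rests on {0:c, 1:e}
piece 3:f rests on {0:c, 1:e}
piece 4:e rests on {2:a, 3:f}
piece 5:f rests on {4:e}
piece 6:f rests on {5:f}
piece 7:a rests on {4:e}
piece 8:a rests on {7:a}
piece 9:e rests on {6:f, 8:a}
minimal pieces: {0:c, 1:e}
ways to finish when only these pieces remain (= sum over removing one remaining piece with nothing left below it):
  1 left: {9}→1
  2 left: {6,9}→1  {8,9}→1
  3 left: {5,6,9}→1  {6,8,9}→2  {7,8,9}→1
  4 left: {5,6,8,9}→3  {6,7,8,9}→3
  5 left: {5,6,7,8,9}→6
  6 left: {4,5,6,7,8,9}→6
  7 left: {2,4,5,6,7,8,9}→6  {3,4,5,6,7,8,9}→6
  8 left: {2,3,4,5,6,7,8,9}→12
  placing 0:c first → 12 extensions
  placing 1:e first → 12 extensions
total linear extensions = 24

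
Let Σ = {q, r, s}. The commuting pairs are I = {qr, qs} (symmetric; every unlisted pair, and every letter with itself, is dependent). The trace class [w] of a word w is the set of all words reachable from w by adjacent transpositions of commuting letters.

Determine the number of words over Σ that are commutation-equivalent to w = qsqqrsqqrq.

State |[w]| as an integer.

piece 0:q — minimal
piece 1:s — minimal
piece 2:q rests on {0:q}
piece 3:q rests on {2:q}
piece 4:r rests on {1:s}
piece 5:s rests on {4:r}
piece 6:q rests on {3:q}
piece 7:q rests on {6:q}
piece 8:r rests on {5:s}
piece 9:q rests on {7:q}
minimal pieces: {0:q, 1:s}
ways to finish when only these pieces remain (= sum over removing one remaining piece with nothing left below it):
  1 left: {8}→1  {9}→1
  2 left: {5,8}→1  {7,9}→1  {8,9}→2
  3 left: {4,5,8}→1  {5,8,9}→3  {6,7,9}→1  {7,8,9}→3
  4 left: {1,4,5,8}→1  {3,6,7,9}→1  {4,5,8,9}→4  {5,7,8,9}→6  {6,7,8,9}→4
  5 left: {1,4,5,8,9}→5  {2,3,6,7,9}→1  {3,6,7,8,9}→5  {4,5,7,8,9}→10  {5,6,7,8,9}→10
  6 left: {0,2,3,6,7,9}→1  {1,4,5,7,8,9}→15  {2,3,6,7,8,9}→6  {3,5,6,7,8,9}→15  {4,5,6,7,8,9}→20
  7 left: {0,2,3,6,7,8,9}→7  {1,4,5,6,7,8,9}→35  {2,3,5,6,7,8,9}→21  {3,4,5,6,7,8,9}→35
  8 left: {0,2,3,5,6,7,8,9}→28  {1,3,4,5,6,7,8,9}→70  {2,3,4,5,6,7,8,9}→56
  placing 0:q first → 126 extensions
  placing 1:s first → 84 extensions
total linear extensions = 210

210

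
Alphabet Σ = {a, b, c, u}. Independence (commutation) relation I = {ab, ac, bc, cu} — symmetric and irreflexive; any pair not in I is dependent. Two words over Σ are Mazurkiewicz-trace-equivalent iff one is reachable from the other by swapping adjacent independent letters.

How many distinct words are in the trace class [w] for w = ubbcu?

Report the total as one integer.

#0=u has no predecessor
#1=b depends on [0:u]
#2=b depends on [1:b]
#3=c has no predecessor
#4=u depends on [2:b]
sources: [0:u, 3:c]
N(rest) = Σ N(rest − s) over sources s of rest; N(one piece) = 1:
  size 1 → [3]=1  [4]=1
  size 2 → [2,4]=1  [3,4]=2
  size 3 → [1,2,4]=1  [2,3,4]=3
  first=0(u) contributes 4
  first=3(c) contributes 1
|[w]| = 5

5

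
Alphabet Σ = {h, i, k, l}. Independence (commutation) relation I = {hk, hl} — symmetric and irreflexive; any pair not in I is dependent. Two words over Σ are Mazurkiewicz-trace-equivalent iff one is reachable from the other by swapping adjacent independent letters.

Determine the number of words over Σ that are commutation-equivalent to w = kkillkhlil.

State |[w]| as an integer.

5

piece 0:k — minimal
piece 1:k rests on {0:k}
piece 2:i rests on {1:k}
piece 3:l rests on {2:i}
piece 4:l rests on {3:l}
piece 5:k rests on {4:l}
piece 6:h rests on {2:i}
piece 7:l rests on {5:k}
piece 8:i rests on {6:h, 7:l}
piece 9:l rests on {8:i}
minimal pieces: {0:k}
ways to finish when only these pieces remain (= sum over removing one remaining piece with nothing left below it):
  1 left: {9}→1
  2 left: {8,9}→1
  3 left: {6,8,9}→1  {7,8,9}→1
  4 left: {5,7,8,9}→1  {6,7,8,9}→2
  5 left: {4,5,7,8,9}→1  {5,6,7,8,9}→3
  6 left: {3,4,5,7,8,9}→1  {4,5,6,7,8,9}→4
  7 left: {3,4,5,6,7,8,9}→5
  8 left: {2,3,4,5,6,7,8,9}→5
  placing 0:k first → 5 extensions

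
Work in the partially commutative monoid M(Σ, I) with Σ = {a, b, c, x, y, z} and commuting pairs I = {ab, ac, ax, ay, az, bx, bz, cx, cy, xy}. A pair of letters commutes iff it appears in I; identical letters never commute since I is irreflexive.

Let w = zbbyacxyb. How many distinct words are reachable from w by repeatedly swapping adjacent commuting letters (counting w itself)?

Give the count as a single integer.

486

piece 0:z — minimal
piece 1:b — minimal
piece 2:b rests on {1:b}
piece 3:y rests on {0:z, 2:b}
piece 4:a — minimal
piece 5:c rests on {0:z, 2:b}
piece 6:x rests on {0:z}
piece 7:y rests on {3:y}
piece 8:b rests on {5:c, 7:y}
minimal pieces: {0:z, 1:b, 4:a}
ways to finish when only these pieces remain (= sum over removing one remaining piece with nothing left below it):
  1 left: {4}→1  {6}→1  {8}→1
  2 left: {4,6}→2  {4,8}→2  {5,8}→1  {6,8}→2  {7,8}→1
  3 left: {3,7,8}→1  {4,5,8}→3  {4,6,8}→6  {4,7,8}→3  {5,6,8}→3  {5,7,8}→2  {6,7,8}→3
  4 left: {3,4,7,8}→4  {3,5,7,8}→3  {3,6,7,8}→4  {4,5,6,8}→12  {4,5,7,8}→8  {4,6,7,8}→12  {5,6,7,8}→8
  5 left: {2,3,5,7,8}→3  {3,4,5,7,8}→15  {3,4,6,7,8}→20  {3,5,6,7,8}→15  {4,5,6,7,8}→40
  6 left: {0,3,5,6,7,8}→15  {1,2,3,5,7,8}→3  {2,3,4,5,7,8}→18  {2,3,5,6,7,8}→18  {3,4,5,6,7,8}→90
  7 left: {0,2,3,5,6,7,8}→33  {0,3,4,5,6,7,8}→105  {1,2,3,4,5,7,8}→21  {1,2,3,5,6,7,8}→21  {2,3,4,5,6,7,8}→126
  placing 0:z first → 168 extensions
  placing 1:b first → 264 extensions
  placing 4:a first → 54 extensions
total linear extensions = 486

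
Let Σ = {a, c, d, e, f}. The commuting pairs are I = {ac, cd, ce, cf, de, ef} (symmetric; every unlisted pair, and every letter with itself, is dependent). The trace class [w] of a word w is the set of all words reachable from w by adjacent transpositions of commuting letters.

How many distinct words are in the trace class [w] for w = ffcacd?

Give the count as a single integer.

15

0(f) covers ∅
1(f) covers 0:f
2(c) covers ∅
3(a) covers 1:f
4(c) covers 2:c
5(d) covers 3:a
floor of heap: 0:f, 2:c
completions by unplaced set U, small U first (add the entries for U minus each lowest piece of U):
  |U|=1: {4}:1  {5}:1
  |U|=2: {2,4}:1  {3,5}:1  {4,5}:2
  |U|=3: {1,3,5}:1  {2,4,5}:3  {3,4,5}:3
  |U|=4: {0,1,3,5}:1  {1,3,4,5}:4  {2,3,4,5}:6
  start at 0(f): 10
  start at 2(c): 5
sum over floor = 15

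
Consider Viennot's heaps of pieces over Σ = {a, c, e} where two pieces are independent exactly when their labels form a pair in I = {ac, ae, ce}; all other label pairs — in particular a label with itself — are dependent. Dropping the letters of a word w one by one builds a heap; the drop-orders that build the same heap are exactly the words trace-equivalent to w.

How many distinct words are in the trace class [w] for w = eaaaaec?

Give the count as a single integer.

piece 0:e — minimal
piece 1:a — minimal
piece 2:a rests on {1:a}
piece 3:a rests on {2:a}
piece 4:a rests on {3:a}
piece 5:e rests on {0:e}
piece 6:c — minimal
minimal pieces: {0:e, 1:a, 6:c}
ways to finish when only these pieces remain (= sum over removing one remaining piece with nothing left below it):
  1 left: {4}→1  {5}→1  {6}→1
  2 left: {0,5}→1  {3,4}→1  {4,5}→2  {4,6}→2  {5,6}→2
  3 left: {0,4,5}→3  {0,5,6}→3  {2,3,4}→1  {3,4,5}→3  {3,4,6}→3  {4,5,6}→6
  4 left: {0,3,4,5}→6  {0,4,5,6}→12  {1,2,3,4}→1  {2,3,4,5}→4  {2,3,4,6}→4  {3,4,5,6}→12
  5 left: {0,2,3,4,5}→10  {0,3,4,5,6}→30  {1,2,3,4,5}→5  {1,2,3,4,6}→5  {2,3,4,5,6}→20
  placing 0:e first → 30 extensions
  placing 1:a first → 60 extensions
  placing 6:c first → 15 extensions
total linear extensions = 105

105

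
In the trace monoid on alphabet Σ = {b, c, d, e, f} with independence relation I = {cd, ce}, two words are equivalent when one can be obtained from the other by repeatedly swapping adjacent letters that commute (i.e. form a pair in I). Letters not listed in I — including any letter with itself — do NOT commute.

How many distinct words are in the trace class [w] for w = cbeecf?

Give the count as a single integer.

piece 0:c — minimal
piece 1:b rests on {0:c}
piece 2:e rests on {1:b}
piece 3:e rests on {2:e}
piece 4:c rests on {1:b}
piece 5:f rests on {3:e, 4:c}
minimal pieces: {0:c}
ways to finish when only these pieces remain (= sum over removing one remaining piece with nothing left below it):
  1 left: {5}→1
  2 left: {3,5}→1  {4,5}→1
  3 left: {2,3,5}→1  {3,4,5}→2
  4 left: {2,3,4,5}→3
  placing 0:c first → 3 extensions

3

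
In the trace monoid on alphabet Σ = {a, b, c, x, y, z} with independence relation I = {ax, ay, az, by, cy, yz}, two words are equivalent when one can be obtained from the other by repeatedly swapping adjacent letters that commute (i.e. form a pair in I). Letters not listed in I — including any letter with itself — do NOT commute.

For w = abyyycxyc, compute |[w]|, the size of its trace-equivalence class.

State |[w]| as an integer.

40

#0=a has no predecessor
#1=b depends on [0:a]
#2=y has no predecessor
#3=y depends on [2:y]
#4=y depends on [3:y]
#5=c depends on [1:b]
#6=x depends on [4:y, 5:c]
#7=y depends on [6:x]
#8=c depends on [6:x]
sources: [0:a, 2:y]
N(rest) = Σ N(rest − s) over sources s of rest; N(one piece) = 1:
  size 1 → [7]=1  [8]=1
  size 2 → [7,8]=2
  size 3 → [6,7,8]=2
  size 4 → [4,6,7,8]=2  [5,6,7,8]=2
  size 5 → [1,5,6,7,8]=2  [3,4,6,7,8]=2  [4,5,6,7,8]=4
  size 6 → [0,1,5,6,7,8]=2  [1,4,5,6,7,8]=6  [2,3,4,6,7,8]=2  [3,4,5,6,7,8]=6
  size 7 → [0,1,4,5,6,7,8]=8  [1,3,4,5,6,7,8]=12  [2,3,4,5,6,7,8]=8
  first=0(a) contributes 20
  first=2(y) contributes 20
|[w]| = 40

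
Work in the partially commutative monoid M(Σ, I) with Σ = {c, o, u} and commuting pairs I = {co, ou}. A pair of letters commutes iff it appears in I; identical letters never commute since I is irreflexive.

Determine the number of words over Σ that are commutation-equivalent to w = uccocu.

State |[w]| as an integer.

piece 0:u — minimal
piece 1:c rests on {0:u}
piece 2:c rests on {1:c}
piece 3:o — minimal
piece 4:c rests on {2:c}
piece 5:u rests on {4:c}
minimal pieces: {0:u, 3:o}
ways to finish when only these pieces remain (= sum over removing one remaining piece with nothing left below it):
  1 left: {3}→1  {5}→1
  2 left: {3,5}→2  {4,5}→1
  3 left: {2,4,5}→1  {3,4,5}→3
  4 left: {1,2,4,5}→1  {2,3,4,5}→4
  placing 0:u first → 5 extensions
  placing 3:o first → 1 extensions
total linear extensions = 6

6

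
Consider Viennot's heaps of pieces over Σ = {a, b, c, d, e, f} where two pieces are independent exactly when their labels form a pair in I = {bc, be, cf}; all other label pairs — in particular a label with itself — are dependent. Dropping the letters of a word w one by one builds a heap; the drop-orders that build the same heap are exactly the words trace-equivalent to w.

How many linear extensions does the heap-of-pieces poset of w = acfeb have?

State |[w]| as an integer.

piece 0:a — minimal
piece 1:c rests on {0:a}
piece 2:f rests on {0:a}
piece 3:e rests on {1:c, 2:f}
piece 4:b rests on {2:f}
minimal pieces: {0:a}
ways to finish when only these pieces remain (= sum over removing one remaining piece with nothing left below it):
  1 left: {3}→1  {4}→1
  2 left: {1,3}→1  {3,4}→2
  3 left: {1,3,4}→3  {2,3,4}→2
  placing 0:a first → 5 extensions

5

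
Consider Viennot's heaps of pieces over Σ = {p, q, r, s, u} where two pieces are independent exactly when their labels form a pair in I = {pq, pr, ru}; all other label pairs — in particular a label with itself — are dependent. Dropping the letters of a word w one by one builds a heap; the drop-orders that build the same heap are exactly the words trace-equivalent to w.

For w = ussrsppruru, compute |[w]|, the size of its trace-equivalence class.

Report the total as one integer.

0(u) covers ∅
1(s) covers 0:u
2(s) covers 1:s
3(r) covers 2:s
4(s) covers 3:r
5(p) covers 4:s
6(p) covers 5:p
7(r) covers 4:s
8(u) covers 6:p
9(r) covers 7:r
10(u) covers 8:u
floor of heap: 0:u
completions by unplaced set U, small U first (add the entries for U minus each lowest piece of U):
  |U|=1: {9}:1  {10}:1
  |U|=2: {7,9}:1  {8,10}:1  {9,10}:2
  |U|=3: {6,8,10}:1  {7,9,10}:3  {8,9,10}:3
  |U|=4: {5,6,8,10}:1  {6,8,9,10}:4  {7,8,9,10}:6
  |U|=5: {5,6,8,9,10}:5  {6,7,8,9,10}:10
  |U|=6: {5,6,7,8,9,10}:15
  |U|=7: {4,5,6,7,8,9,10}:15
  |U|=8: {3,4,5,6,7,8,9,10}:15
  |U|=9: {2,3,4,5,6,7,8,9,10}:15
  start at 0(u): 15

15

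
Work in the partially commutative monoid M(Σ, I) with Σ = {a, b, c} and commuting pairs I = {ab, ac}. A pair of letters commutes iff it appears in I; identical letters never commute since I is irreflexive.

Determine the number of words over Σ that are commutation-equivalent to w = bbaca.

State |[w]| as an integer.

10

drop 0:b onto floor
drop 1:b onto {0:b}
drop 2:a onto floor
drop 3:c onto {1:b}
drop 4:a onto {2:a}
ground layer = {0:b, 2:a}
drop-orders for the pieces not yet dropped (sum over which currently-grounded one goes next):
  1 to go: {3} 1  {4} 1
  2 to go: {1,3} 1  {2,4} 1  {3,4} 2
  3 to go: {0,1,3} 1  {1,3,4} 3  {2,3,4} 3
  if 0:b drops first: 6 orders
  if 2:a drops first: 4 orders
heap linearizations: 10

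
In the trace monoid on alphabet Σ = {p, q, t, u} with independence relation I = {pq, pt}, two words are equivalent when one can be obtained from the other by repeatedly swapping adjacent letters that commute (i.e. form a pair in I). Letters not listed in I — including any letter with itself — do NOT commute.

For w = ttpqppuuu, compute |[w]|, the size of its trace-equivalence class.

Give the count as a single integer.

#0=t has no predecessor
#1=t depends on [0:t]
#2=p has no predecessor
#3=q depends on [1:t]
#4=p depends on [2:p]
#5=p depends on [4:p]
#6=u depends on [3:q, 5:p]
#7=u depends on [6:u]
#8=u depends on [7:u]
sources: [0:t, 2:p]
N(rest) = Σ N(rest − s) over sources s of rest; N(one piece) = 1:
  size 1 → [8]=1
  size 2 → [7,8]=1
  size 3 → [6,7,8]=1
  size 4 → [3,6,7,8]=1  [5,6,7,8]=1
  size 5 → [1,3,6,7,8]=1  [3,5,6,7,8]=2  [4,5,6,7,8]=1
  size 6 → [0,1,3,6,7,8]=1  [1,3,5,6,7,8]=3  [2,4,5,6,7,8]=1  [3,4,5,6,7,8]=3
  size 7 → [0,1,3,5,6,7,8]=4  [1,3,4,5,6,7,8]=6  [2,3,4,5,6,7,8]=4
  first=0(t) contributes 10
  first=2(p) contributes 10
|[w]| = 20

20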